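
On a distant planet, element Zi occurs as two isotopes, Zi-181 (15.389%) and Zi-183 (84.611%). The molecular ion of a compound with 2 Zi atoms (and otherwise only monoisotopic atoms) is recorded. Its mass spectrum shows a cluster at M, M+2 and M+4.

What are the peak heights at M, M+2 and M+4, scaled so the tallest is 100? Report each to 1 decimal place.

The 2 Zi atoms are independent, so intensities follow the terms of (0.15389 + 0.84611)^2.
P(M) = 0.15389^2 = 0.023682
P(M+2) = 2 × 0.15389^1 × 0.84611^1 = 0.260416
P(M+4) = 0.84611^2 = 0.715902
The M+4 peak is largest (0.715902); scaling to 100 gives 3.3 : 36.4 : 100.0.

3.3 : 36.4 : 100.0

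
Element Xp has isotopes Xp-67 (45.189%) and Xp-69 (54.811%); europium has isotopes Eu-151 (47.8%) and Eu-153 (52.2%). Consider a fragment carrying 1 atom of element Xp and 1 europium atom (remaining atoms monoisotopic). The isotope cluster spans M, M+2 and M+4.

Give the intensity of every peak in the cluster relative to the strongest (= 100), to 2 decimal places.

Element Xp pattern (n=1): 0.45189 : 0.54811
Europium pattern (n=1): 0.4780 : 0.5220
Convolve the two distributions (both contribute in 2-u steps):
  M: 0.45189×0.4780 = 0.216003
  M+2: 0.45189×0.5220 + 0.54811×0.4780 = 0.497883
  M+4: 0.54811×0.5220 = 0.286113
Scale to base peak (0.497883) = 100: 43.38 : 100.00 : 57.47

43.38 : 100.00 : 57.47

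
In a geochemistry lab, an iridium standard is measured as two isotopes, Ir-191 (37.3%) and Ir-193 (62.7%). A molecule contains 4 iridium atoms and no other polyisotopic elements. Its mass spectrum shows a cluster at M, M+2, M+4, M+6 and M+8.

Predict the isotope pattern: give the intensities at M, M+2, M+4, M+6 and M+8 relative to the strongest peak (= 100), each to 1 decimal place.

5.3 : 35.4 : 89.2 : 100.0 : 42.0

Each Ir atom is independently Ir-191 (p = 0.373) or Ir-193 (q = 0.627); the cluster is the binomial expansion (p + q)^4.
P(M) = 0.373^4 = 0.019357
P(M+2) = 4 × 0.373^3 × 0.627^1 = 0.130153
P(M+4) = 6 × 0.373^2 × 0.627^2 = 0.328174
P(M+6) = 4 × 0.373^1 × 0.627^3 = 0.367766
P(M+8) = 0.627^4 = 0.154550
The M+6 peak is largest (0.367766); scaling to 100 gives 5.3 : 35.4 : 89.2 : 100.0 : 42.0.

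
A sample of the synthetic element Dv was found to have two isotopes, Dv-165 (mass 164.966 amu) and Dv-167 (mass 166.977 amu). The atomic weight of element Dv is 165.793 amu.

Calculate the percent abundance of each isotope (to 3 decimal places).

With x = fraction of Dv-165 (so Dv-167 is 1 − x):
164.966·x + 166.977·(1 − x) = 165.793
(164.966 − 166.977)·x = 165.793 − 166.977
x = -1.184 / -2.011 = 0.58876 → 58.876% Dv-165, 41.124% Dv-167.

Dv-165: 58.876%, Dv-167: 41.124%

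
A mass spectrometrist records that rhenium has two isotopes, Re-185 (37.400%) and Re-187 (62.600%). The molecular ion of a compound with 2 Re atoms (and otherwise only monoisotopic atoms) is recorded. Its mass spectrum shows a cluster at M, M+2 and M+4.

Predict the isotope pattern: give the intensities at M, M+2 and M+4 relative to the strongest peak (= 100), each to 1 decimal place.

Expanding (0.37400 + 0.62600)^2:
P(M) = 0.37400^2 = 0.139876
P(M+2) = 2 × 0.37400^1 × 0.62600^1 = 0.468248
P(M+4) = 0.62600^2 = 0.391876
The M+2 peak is largest (0.468248); scaling to 100 gives 29.9 : 100.0 : 83.7.

29.9 : 100.0 : 83.7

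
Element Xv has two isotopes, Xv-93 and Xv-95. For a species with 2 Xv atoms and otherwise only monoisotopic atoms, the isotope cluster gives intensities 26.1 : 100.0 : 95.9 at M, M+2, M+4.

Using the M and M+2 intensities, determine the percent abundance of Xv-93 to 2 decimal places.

34.30%

Write p for the Xv-93 fraction. I(M+2)/I(M) = [C(2,1)·p^1·(1−p)] / p^2 = 2·(1−p)/p = 100.0/26.1 = 3.8314
(1−p)/p = 3.8314/2 = 1.9157  ⇒  p = 1/(1 + 1.9157) = 0.3430
Xv-93: 34.30%, Xv-95: 65.70%.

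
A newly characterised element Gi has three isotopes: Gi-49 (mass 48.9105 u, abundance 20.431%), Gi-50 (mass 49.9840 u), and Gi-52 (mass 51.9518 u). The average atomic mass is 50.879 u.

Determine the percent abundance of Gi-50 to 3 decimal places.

22.941%

Let x and y be the fractions of Gi-50 and Gi-52. Then x + y = 1 − 0.20431 = 0.79569 and 49.9840x + 51.9518y = 50.879 − 0.20431×48.9105 = 40.886095745.
Substituting: 49.9840x + 51.9518(0.79569 − x) = 40.886095745
(49.9840 − 51.9518)x = -0.451431997  ⇒  x = 0.22941, y = 0.56628
Gi-50: 22.941%, Gi-52: 56.628%.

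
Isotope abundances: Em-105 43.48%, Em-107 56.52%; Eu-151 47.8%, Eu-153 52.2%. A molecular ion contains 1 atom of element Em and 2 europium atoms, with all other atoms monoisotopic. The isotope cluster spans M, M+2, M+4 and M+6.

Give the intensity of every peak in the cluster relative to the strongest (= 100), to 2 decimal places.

Element Em pattern (n=1): 0.4348 : 0.5652
Europium pattern (n=2): 0.228484 : 0.499032 : 0.272484
Convolve the two distributions (both contribute in 2-u steps):
  M: 0.4348×0.228484 = 0.099345
  M+2: 0.4348×0.499032 + 0.5652×0.228484 = 0.346118
  M+4: 0.4348×0.272484 + 0.5652×0.499032 = 0.400529
  M+6: 0.5652×0.272484 = 0.154008
Scale to base peak (0.400529) = 100: 24.80 : 86.42 : 100.00 : 38.45

24.80 : 86.42 : 100.00 : 38.45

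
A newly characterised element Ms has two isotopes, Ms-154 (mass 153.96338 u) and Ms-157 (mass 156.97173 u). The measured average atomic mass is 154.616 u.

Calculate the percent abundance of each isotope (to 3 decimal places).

Ms-154: 78.306%, Ms-157: 21.694%

Writing the weighted mean with unknown fraction x of Ms-154:
153.96338·x + 156.97173·(1 − x) = 154.616
(153.96338 − 156.97173)·x = 154.616 − 156.97173
x = -2.35573 / -3.00835 = 0.78306 → 78.306% Ms-154, 21.694% Ms-157.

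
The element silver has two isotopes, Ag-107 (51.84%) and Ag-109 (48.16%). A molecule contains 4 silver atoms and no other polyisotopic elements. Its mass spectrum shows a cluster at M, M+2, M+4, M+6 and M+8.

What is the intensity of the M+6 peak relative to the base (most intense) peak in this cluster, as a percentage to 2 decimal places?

Binomial terms of (0.5184 + 0.4816)^4: M 0.0722, M+2 0.2684, M+4 0.3740, M+6 0.2316, M+8 0.0538 → M+4 is the base peak.
P(M+4) = C(4,2) × 0.5184^2 × 0.4816^2 = 6 × 0.26873856 × 0.23193856 = 0.373985 (base)
P(M+6) = C(4,3) × 0.5184^1 × 0.4816^3 = 4 × 0.5184 × 0.11170161 = 0.231624
Relative intensity = 0.231624 / 0.373985 × 100 = 61.93

61.93%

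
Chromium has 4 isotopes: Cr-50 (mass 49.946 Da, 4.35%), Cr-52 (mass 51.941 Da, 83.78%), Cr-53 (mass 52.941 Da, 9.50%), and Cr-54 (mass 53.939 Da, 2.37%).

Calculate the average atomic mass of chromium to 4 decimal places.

51.9966 Da

Average mass = Σ (abundance × isotope mass) = 0.0435 × 49.946 + 0.8378 × 51.941 + 0.0950 × 52.941 + 0.0237 × 53.939
= 2.17265 + 43.51617 + 5.02940 + 1.27835 = 51.99657 Da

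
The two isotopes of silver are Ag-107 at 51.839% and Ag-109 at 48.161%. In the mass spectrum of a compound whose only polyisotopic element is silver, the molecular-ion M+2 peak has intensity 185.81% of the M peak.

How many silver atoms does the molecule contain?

The M+2/M ratio from n Ag atoms is n · q/p = n · 0.48161/0.51839.
n = 1.8581 × 0.51839/0.48161 = 2.00 ≈ 2

2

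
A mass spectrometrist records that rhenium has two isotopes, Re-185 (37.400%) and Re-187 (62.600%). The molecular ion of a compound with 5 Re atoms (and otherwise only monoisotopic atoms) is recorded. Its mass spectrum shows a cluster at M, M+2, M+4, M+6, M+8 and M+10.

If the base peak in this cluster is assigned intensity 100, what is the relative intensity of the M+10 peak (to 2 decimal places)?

Binomial terms of (0.37400 + 0.62600)^5: M 0.0073, M+2 0.0612, M+4 0.2050, M+6 0.3431, M+8 0.2872, M+10 0.0961 → M+6 is the base peak.
P(M+6) = C(5,3) × 0.37400^2 × 0.62600^3 = 10 × 0.139876 × 0.24531438 = 0.343136 (base)
P(M+10) = C(5,5) × 0.37400^0 × 0.62600^5 = 1 × 1.0000 × 0.09613282 = 0.096133
Relative intensity = 0.096133 / 0.343136 × 100 = 28.02

28.02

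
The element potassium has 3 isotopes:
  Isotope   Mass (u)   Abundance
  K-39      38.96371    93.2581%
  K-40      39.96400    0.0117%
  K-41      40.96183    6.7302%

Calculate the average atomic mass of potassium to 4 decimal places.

Ar = Σ fᵢ·mᵢ = 0.932581 × 38.96371 + 0.000117 × 39.96400 + 0.067302 × 40.96183
= 36.336816 + 0.004676 + 2.756813 = 39.098305 u

39.0983 u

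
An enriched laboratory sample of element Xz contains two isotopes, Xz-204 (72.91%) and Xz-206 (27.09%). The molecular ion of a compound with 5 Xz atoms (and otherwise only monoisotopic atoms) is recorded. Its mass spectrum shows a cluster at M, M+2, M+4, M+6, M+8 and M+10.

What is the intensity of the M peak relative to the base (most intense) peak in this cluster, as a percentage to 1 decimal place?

Binomial terms of (0.7291 + 0.2709)^5: M 0.2060, M+2 0.3828, M+4 0.2844, M+6 0.1057, M+8 0.0196, M+10 0.0015 → M+2 is the base peak.
P(M+2) = C(5,1) × 0.7291^4 × 0.2709^1 = 5 × 0.28258454 × 0.2709 = 0.382761 (base)
P(M) = C(5,0) × 0.7291^5 × 0.2709^0 = 1 × 0.20603239 × 1.0000 = 0.206032
Relative intensity = 0.206032 / 0.382761 × 100 = 53.8

53.8%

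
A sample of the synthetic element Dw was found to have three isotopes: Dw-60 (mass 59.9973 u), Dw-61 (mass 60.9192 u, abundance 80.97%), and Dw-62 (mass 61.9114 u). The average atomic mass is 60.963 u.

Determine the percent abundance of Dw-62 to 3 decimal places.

The remaining 19.03% is split between Dw-60 (fraction x) and Dw-62 (fraction 0.1903 − x).
Substituting: 59.9973x + 61.9114(0.1903 − x) = 11.63672376
(59.9973 − 61.9114)x = -0.14501566  ⇒  x = 0.07576, y = 0.11454
Dw-60: 7.576%, Dw-62: 11.454%.

11.454%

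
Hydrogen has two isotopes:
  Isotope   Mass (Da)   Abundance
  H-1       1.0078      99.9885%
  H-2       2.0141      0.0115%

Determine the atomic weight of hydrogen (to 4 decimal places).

1.0079 Da

Weight each isotope mass by its fractional abundance: 0.999885 × 1.0078 + 0.000115 × 2.0141
= 1.00768 + 0.00023 = 1.00791 Da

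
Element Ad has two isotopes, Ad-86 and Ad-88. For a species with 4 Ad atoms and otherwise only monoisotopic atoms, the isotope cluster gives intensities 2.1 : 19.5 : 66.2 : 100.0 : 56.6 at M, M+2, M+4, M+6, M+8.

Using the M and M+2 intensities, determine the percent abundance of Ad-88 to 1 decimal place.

69.9%

If p is the fraction of Ad that is Ad-86, then I(M+2)/I(M) = [C(4,1)·p^3·(1−p)] / p^4 = 4·(1−p)/p = 19.5/2.1 = 9.2857
(1−p)/p = 9.2857/4 = 2.3214  ⇒  p = 1/(1 + 2.3214) = 0.3011
Ad-86: 30.1%, Ad-88: 69.9%.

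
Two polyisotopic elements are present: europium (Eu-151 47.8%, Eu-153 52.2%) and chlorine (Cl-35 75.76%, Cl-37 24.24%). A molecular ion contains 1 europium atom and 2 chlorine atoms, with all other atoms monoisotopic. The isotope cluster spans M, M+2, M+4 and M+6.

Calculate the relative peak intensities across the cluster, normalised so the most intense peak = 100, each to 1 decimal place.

Europium pattern (n=1): 0.4780 : 0.5220
Chlorine pattern (n=2): 0.57395776 : 0.36728448 : 0.05875776
Convolve the two distributions (both contribute in 2-u steps):
  M: 0.4780×0.57395776 = 0.274352
  M+2: 0.4780×0.36728448 + 0.5220×0.57395776 = 0.475168
  M+4: 0.4780×0.05875776 + 0.5220×0.36728448 = 0.219809
  M+6: 0.5220×0.05875776 = 0.030672
Scale to base peak (0.475168) = 100: 57.7 : 100.0 : 46.3 : 6.5

57.7 : 100.0 : 46.3 : 6.5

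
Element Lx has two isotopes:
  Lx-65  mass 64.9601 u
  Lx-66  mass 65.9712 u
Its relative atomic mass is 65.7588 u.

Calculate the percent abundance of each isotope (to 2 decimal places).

Writing the weighted mean with unknown fraction x of Lx-65:
64.9601·x + 65.9712·(1 − x) = 65.7588
(64.9601 − 65.9712)·x = 65.7588 − 65.9712
x = -0.2124 / -1.0111 = 0.21007 → 21.01% Lx-65, 78.99% Lx-66.

Lx-65: 21.01%, Lx-66: 78.99%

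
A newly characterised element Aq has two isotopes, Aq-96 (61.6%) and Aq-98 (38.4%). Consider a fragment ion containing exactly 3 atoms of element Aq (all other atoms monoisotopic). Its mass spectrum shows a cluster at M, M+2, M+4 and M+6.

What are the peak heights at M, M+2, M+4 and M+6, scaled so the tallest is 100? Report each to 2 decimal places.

53.47 : 100.00 : 62.34 : 12.95

Expanding (0.616 + 0.384)^3:
P(M) = 0.616^3 = 0.233745
P(M+2) = 3 × 0.616^2 × 0.384^1 = 0.437133
P(M+4) = 3 × 0.616^1 × 0.384^2 = 0.272499
P(M+6) = 0.384^3 = 0.056623
The M+2 peak is largest (0.437133); scaling to 100 gives 53.47 : 100.00 : 62.34 : 12.95.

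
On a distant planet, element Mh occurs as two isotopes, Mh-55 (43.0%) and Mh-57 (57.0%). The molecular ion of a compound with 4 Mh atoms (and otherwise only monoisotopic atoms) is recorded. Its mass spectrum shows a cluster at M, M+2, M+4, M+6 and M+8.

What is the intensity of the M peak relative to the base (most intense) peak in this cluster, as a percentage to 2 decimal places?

9.48%

Term probabilities: M 0.0342, M+2 0.1813, M+4 0.3604, M+6 0.3185, M+8 0.1056. Base peak = M+4.
P(M+4) = C(4,2) × 0.430^2 × 0.570^2 = 6 × 0.1849 × 0.3249 = 0.360444 (base)
P(M) = C(4,0) × 0.430^4 × 0.570^0 = 1 × 0.03418801 × 1.0000 = 0.034188
Relative intensity = 0.034188 / 0.360444 × 100 = 9.48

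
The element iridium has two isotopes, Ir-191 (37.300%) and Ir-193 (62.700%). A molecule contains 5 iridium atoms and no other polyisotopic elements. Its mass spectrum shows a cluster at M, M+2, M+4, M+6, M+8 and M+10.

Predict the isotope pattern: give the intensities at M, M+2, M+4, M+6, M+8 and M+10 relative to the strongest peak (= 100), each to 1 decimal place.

2.1 : 17.7 : 59.5 : 100.0 : 84.0 : 28.3

The 5 Ir atoms are independent, so intensities follow the terms of (0.37300 + 0.62700)^5.
P(M) = 0.37300^5 = 0.007220
P(M+2) = 5 × 0.37300^4 × 0.62700^1 = 0.060684
P(M+4) = 10 × 0.37300^3 × 0.62700^2 = 0.204015
P(M+6) = 10 × 0.37300^2 × 0.62700^3 = 0.342942
P(M+8) = 5 × 0.37300^1 × 0.62700^4 = 0.288237
P(M+10) = 0.62700^5 = 0.096903
The M+6 peak is largest (0.342942); scaling to 100 gives 2.1 : 17.7 : 59.5 : 100.0 : 84.0 : 28.3.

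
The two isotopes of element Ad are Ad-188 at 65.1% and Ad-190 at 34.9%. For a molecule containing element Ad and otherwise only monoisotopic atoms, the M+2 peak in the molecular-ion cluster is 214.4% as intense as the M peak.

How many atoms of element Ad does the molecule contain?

For n independent Ad atoms, I(M+2)/I(M) = n · (abundance Ad-190) / (abundance Ad-188) = n · 0.349/0.651.
n = 2.144 × 0.651/0.349 = 4.00 ≈ 4

4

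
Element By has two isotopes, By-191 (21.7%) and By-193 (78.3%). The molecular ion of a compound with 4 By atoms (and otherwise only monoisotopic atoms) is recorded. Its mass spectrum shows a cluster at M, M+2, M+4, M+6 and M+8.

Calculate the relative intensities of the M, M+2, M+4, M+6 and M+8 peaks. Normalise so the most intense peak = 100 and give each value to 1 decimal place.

Each By atom is independently By-191 (p = 0.217) or By-193 (q = 0.783); the cluster is the binomial expansion (p + q)^4.
P(M) = 0.217^4 = 0.002217
P(M+2) = 4 × 0.217^3 × 0.783^1 = 0.032004
P(M+4) = 6 × 0.217^2 × 0.783^2 = 0.173218
P(M+6) = 4 × 0.217^1 × 0.783^3 = 0.416682
P(M+8) = 0.783^4 = 0.375878
The M+6 peak is largest (0.416682); scaling to 100 gives 0.5 : 7.7 : 41.6 : 100.0 : 90.2.

0.5 : 7.7 : 41.6 : 100.0 : 90.2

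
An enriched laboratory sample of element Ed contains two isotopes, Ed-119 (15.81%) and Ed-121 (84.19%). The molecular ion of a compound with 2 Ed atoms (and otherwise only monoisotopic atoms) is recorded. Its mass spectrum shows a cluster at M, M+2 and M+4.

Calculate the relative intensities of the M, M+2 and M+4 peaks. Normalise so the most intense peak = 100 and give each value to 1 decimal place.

Expanding (0.1581 + 0.8419)^2:
P(M) = 0.1581^2 = 0.024996
P(M+2) = 2 × 0.1581^1 × 0.8419^1 = 0.266209
P(M+4) = 0.8419^2 = 0.708796
The M+4 peak is largest (0.708796); scaling to 100 gives 3.5 : 37.6 : 100.0.

3.5 : 37.6 : 100.0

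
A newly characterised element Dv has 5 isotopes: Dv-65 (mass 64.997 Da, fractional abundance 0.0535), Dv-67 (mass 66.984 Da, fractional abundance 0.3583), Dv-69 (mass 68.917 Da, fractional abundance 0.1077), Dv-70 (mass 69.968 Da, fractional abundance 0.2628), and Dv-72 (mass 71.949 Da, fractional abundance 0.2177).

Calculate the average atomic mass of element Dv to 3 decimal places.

Average mass = Σ (abundance × isotope mass) = 0.0535 × 64.997 + 0.3583 × 66.984 + 0.1077 × 68.917 + 0.2628 × 69.968 + 0.2177 × 71.949
= 3.4773 + 24.0004 + 7.4224 + 18.3876 + 15.6633 = 68.9510 Da

68.951 Da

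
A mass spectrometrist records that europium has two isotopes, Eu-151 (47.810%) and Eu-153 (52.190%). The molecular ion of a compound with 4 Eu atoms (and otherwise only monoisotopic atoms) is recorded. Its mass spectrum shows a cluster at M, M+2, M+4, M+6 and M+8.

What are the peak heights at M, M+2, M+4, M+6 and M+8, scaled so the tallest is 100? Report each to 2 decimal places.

13.99 : 61.07 : 100.00 : 72.77 : 19.86

Each Eu atom is independently Eu-151 (p = 0.47810) or Eu-153 (q = 0.52190); the cluster is the binomial expansion (p + q)^4.
P(M) = 0.47810^4 = 0.052249
P(M+2) = 4 × 0.47810^3 × 0.52190^1 = 0.228141
P(M+4) = 6 × 0.47810^2 × 0.52190^2 = 0.373563
P(M+6) = 4 × 0.47810^1 × 0.52190^3 = 0.271857
P(M+8) = 0.52190^4 = 0.074191
The M+4 peak is largest (0.373563); scaling to 100 gives 13.99 : 61.07 : 100.00 : 72.77 : 19.86.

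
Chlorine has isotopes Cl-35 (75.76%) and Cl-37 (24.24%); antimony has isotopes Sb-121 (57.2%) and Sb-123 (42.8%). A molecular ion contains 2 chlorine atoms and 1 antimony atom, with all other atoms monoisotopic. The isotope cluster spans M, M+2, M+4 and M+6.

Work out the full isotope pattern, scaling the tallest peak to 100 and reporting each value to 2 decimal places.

Chlorine pattern (n=2): 0.57395776 : 0.36728448 : 0.05875776
Antimony pattern (n=1): 0.5720 : 0.4280
Convolve the two distributions (both contribute in 2-u steps):
  M: 0.57395776×0.5720 = 0.328304
  M+2: 0.57395776×0.4280 + 0.36728448×0.5720 = 0.455741
  M+4: 0.36728448×0.4280 + 0.05875776×0.5720 = 0.190807
  M+6: 0.05875776×0.4280 = 0.025148
Scale to base peak (0.455741) = 100: 72.04 : 100.00 : 41.87 : 5.52

72.04 : 100.00 : 41.87 : 5.52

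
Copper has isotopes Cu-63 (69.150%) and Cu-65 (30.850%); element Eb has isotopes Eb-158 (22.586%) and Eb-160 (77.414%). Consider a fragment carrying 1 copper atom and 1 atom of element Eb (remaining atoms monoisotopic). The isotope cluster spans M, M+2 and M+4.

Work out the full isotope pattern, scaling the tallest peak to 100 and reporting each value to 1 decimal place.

25.8 : 100.0 : 39.5

Copper pattern (n=1): 0.6915 : 0.3085
Element Eb pattern (n=1): 0.22586 : 0.77414
Convolve the two distributions (both contribute in 2-u steps):
  M: 0.6915×0.22586 = 0.156182
  M+2: 0.6915×0.77414 + 0.3085×0.22586 = 0.604996
  M+4: 0.3085×0.77414 = 0.238822
Scale to base peak (0.604996) = 100: 25.8 : 100.0 : 39.5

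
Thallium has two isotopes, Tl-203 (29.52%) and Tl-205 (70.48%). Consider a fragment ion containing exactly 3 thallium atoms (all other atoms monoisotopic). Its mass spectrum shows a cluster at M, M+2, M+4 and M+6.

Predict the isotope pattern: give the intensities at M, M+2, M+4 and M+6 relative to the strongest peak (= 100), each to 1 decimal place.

The 3 Tl atoms are independent, so intensities follow the terms of (0.2952 + 0.7048)^3.
P(M) = 0.2952^3 = 0.025725
P(M+2) = 3 × 0.2952^2 × 0.7048^1 = 0.184255
P(M+4) = 3 × 0.2952^1 × 0.7048^2 = 0.439916
P(M+6) = 0.7048^3 = 0.350104
The M+4 peak is largest (0.439916); scaling to 100 gives 5.8 : 41.9 : 100.0 : 79.6.

5.8 : 41.9 : 100.0 : 79.6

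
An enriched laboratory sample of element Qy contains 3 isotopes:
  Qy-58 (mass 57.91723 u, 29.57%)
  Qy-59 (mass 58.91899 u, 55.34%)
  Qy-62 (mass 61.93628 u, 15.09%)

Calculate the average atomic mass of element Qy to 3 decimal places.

59.078 u

The abundance-weighted mean is 0.2957 × 57.91723 + 0.5534 × 58.91899 + 0.1509 × 61.93628
= 17.126125 + 32.605769 + 9.346185 = 59.078079 u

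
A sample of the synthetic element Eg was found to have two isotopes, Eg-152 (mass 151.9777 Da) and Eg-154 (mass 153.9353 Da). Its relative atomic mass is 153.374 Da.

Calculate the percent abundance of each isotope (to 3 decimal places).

Eg-152: 28.673%, Eg-154: 71.327%

Let x be the fractional abundance of Eg-152; then Eg-154 has abundance 1 − x.
151.9777·x + 153.9353·(1 − x) = 153.374
(151.9777 − 153.9353)·x = 153.374 − 153.9353
x = -0.5613 / -1.9576 = 0.28673 → 28.673% Eg-152, 71.327% Eg-154.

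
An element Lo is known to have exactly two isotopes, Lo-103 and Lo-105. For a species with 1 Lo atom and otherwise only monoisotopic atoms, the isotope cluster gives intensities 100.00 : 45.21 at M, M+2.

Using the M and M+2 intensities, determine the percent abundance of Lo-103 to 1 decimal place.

Write p for the Lo-103 fraction. I(M+2)/I(M) = [C(1,1)·p^0·(1−p)] / p^1 = 1·(1−p)/p = 45.21/100.00 = 0.4521
(1−p)/p = 0.4521/1 = 0.4521  ⇒  p = 1/(1 + 0.4521) = 0.6887
Lo-103: 68.9%, Lo-105: 31.1%.

68.9%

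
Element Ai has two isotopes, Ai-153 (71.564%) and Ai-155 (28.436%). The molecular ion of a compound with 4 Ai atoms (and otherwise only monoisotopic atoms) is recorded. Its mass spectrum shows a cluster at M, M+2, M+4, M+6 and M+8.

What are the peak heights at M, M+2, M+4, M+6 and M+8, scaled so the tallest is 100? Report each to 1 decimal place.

Expanding (0.71564 + 0.28436)^4:
P(M) = 0.71564^4 = 0.262288
P(M+2) = 4 × 0.71564^3 × 0.28436^1 = 0.416881
P(M+4) = 6 × 0.71564^2 × 0.28436^2 = 0.248472
P(M+6) = 4 × 0.71564^1 × 0.28436^3 = 0.065820
P(M+8) = 0.28436^4 = 0.006538
The M+2 peak is largest (0.416881); scaling to 100 gives 62.9 : 100.0 : 59.6 : 15.8 : 1.6.

62.9 : 100.0 : 59.6 : 15.8 : 1.6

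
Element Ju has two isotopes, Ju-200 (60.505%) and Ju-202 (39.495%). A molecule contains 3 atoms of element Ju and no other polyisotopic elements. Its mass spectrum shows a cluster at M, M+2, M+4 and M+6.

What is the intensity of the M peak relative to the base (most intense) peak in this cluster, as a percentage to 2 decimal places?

Term probabilities: M 0.2215, M+2 0.4338, M+4 0.2831, M+6 0.0616. Base peak = M+2.
P(M+2) = C(3,1) × 0.60505^2 × 0.39495^1 = 3 × 0.3660855 × 0.39495 = 0.433756 (base)
P(M) = C(3,0) × 0.60505^3 × 0.39495^0 = 1 × 0.22150003 × 1.0000 = 0.221500
Relative intensity = 0.221500 / 0.433756 × 100 = 51.07

51.07%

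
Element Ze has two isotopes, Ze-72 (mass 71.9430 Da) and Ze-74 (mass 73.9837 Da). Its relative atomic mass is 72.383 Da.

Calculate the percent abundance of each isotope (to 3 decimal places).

Ze-72: 78.439%, Ze-74: 21.561%

With x = fraction of Ze-72 (so Ze-74 is 1 − x):
71.9430·x + 73.9837·(1 − x) = 72.383
(71.9430 − 73.9837)·x = 72.383 − 73.9837
x = -1.6007 / -2.0407 = 0.78439 → 78.439% Ze-72, 21.561% Ze-74.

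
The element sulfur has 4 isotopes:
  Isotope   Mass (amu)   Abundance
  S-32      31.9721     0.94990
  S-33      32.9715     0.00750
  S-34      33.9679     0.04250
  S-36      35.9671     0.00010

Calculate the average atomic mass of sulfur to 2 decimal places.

32.06 amu

Ar = Σ fᵢ·mᵢ = 0.94990 × 31.9721 + 0.00750 × 32.9715 + 0.04250 × 33.9679 + 0.00010 × 35.9671
= 30.37030 + 0.24729 + 1.44364 + 0.00360 = 32.06483 amu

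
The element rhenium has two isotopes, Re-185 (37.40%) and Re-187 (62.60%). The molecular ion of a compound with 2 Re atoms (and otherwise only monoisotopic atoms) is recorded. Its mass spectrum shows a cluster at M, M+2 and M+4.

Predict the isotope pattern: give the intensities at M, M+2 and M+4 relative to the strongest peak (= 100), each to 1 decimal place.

Expanding (0.3740 + 0.6260)^2:
P(M) = 0.3740^2 = 0.139876
P(M+2) = 2 × 0.3740^1 × 0.6260^1 = 0.468248
P(M+4) = 0.6260^2 = 0.391876
The M+2 peak is largest (0.468248); scaling to 100 gives 29.9 : 100.0 : 83.7.

29.9 : 100.0 : 83.7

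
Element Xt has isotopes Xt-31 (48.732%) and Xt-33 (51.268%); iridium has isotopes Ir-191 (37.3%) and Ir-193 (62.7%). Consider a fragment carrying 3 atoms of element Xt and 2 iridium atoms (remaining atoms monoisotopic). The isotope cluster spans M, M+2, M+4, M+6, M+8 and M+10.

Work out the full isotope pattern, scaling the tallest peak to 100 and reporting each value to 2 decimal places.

Element Xt pattern (n=3): 0.11572913 : 0.36525494 : 0.38426271 : 0.13475321
Iridium pattern (n=2): 0.139129 : 0.467742 : 0.393129
Convolve the two distributions (both contribute in 2-u steps):
  M: 0.11572913×0.139129 = 0.016101
  M+2: 0.11572913×0.467742 + 0.36525494×0.139129 = 0.104949
  M+4: 0.11572913×0.393129 + 0.36525494×0.467742 + 0.38426271×0.139129 = 0.269804
  M+6: 0.36525494×0.393129 + 0.38426271×0.467742 + 0.13475321×0.139129 = 0.342076
  M+8: 0.38426271×0.393129 + 0.13475321×0.467742 = 0.214095
  M+10: 0.13475321×0.393129 = 0.052975
Scale to base peak (0.342076) = 100: 4.71 : 30.68 : 78.87 : 100.00 : 62.59 : 15.49

4.71 : 30.68 : 78.87 : 100.00 : 62.59 : 15.49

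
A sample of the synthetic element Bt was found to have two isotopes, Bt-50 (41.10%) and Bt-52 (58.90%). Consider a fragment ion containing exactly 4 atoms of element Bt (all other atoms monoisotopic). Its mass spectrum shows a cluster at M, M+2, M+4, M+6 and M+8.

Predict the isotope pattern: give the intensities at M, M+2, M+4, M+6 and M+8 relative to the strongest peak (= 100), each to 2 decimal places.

8.12 : 46.52 : 100.00 : 95.54 : 34.23

The 4 Bt atoms are independent, so intensities follow the terms of (0.4110 + 0.5890)^4.
P(M) = 0.4110^4 = 0.028534
P(M+2) = 4 × 0.4110^3 × 0.5890^1 = 0.163569
P(M+4) = 6 × 0.4110^2 × 0.5890^2 = 0.351613
P(M+6) = 4 × 0.4110^1 × 0.5890^3 = 0.335929
P(M+8) = 0.5890^4 = 0.120354
The M+4 peak is largest (0.351613); scaling to 100 gives 8.12 : 46.52 : 100.00 : 95.54 : 34.23.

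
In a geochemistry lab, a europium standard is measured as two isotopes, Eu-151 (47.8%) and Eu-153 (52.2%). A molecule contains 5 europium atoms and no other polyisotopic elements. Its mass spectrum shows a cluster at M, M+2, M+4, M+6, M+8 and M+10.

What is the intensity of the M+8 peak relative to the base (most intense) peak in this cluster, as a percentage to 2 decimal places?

54.60%

Binomial terms of (0.478 + 0.522)^5: M 0.0250, M+2 0.1363, M+4 0.2976, M+6 0.3250, M+8 0.1775, M+10 0.0388 → M+6 is the base peak.
P(M+6) = C(5,3) × 0.478^2 × 0.522^3 = 10 × 0.228484 × 0.14223665 = 0.324988 (base)
P(M+8) = C(5,4) × 0.478^1 × 0.522^4 = 5 × 0.4780 × 0.07424753 = 0.177452
Relative intensity = 0.177452 / 0.324988 × 100 = 54.60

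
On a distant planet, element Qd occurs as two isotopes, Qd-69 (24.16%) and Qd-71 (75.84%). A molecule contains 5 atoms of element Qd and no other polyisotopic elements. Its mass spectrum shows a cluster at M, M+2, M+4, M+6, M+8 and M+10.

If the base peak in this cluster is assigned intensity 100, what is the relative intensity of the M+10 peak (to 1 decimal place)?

62.8

(0.2416 + 0.7584)^5 gives M 0.0008, M+2 0.0129, M+4 0.0811, M+6 0.2546, M+8 0.3996, M+10 0.2509; the largest is M+8.
P(M+8) = C(5,4) × 0.2416^1 × 0.7584^4 = 5 × 0.2416 × 0.33082117 = 0.399632 (base)
P(M+10) = C(5,5) × 0.2416^0 × 0.7584^5 = 1 × 1.0000 × 0.25089478 = 0.250895
Relative intensity = 0.250895 / 0.399632 × 100 = 62.8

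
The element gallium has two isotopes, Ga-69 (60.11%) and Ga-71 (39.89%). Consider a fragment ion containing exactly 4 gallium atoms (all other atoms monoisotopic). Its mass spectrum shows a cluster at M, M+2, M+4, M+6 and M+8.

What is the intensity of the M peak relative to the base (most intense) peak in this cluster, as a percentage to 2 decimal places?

37.67%

Binomial terms of (0.6011 + 0.3989)^4: M 0.1306, M+2 0.3465, M+4 0.3450, M+6 0.1526, M+8 0.0253 → M+2 is the base peak.
P(M+2) = C(4,1) × 0.6011^3 × 0.3989^1 = 4 × 0.21719018 × 0.3989 = 0.346549 (base)
P(M) = C(4,0) × 0.6011^4 × 0.3989^0 = 1 × 0.13055302 × 1.0000 = 0.130553
Relative intensity = 0.130553 / 0.346549 × 100 = 37.67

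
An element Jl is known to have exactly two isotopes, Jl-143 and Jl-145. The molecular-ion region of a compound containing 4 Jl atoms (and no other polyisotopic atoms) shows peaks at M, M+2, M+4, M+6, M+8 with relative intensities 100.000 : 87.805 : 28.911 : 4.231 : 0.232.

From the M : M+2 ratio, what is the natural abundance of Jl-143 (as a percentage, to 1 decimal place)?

Write p for the Jl-143 fraction. I(M+2)/I(M) = [C(4,1)·p^3·(1−p)] / p^4 = 4·(1−p)/p = 87.805/100.000 = 0.8781
(1−p)/p = 0.8781/4 = 0.2195  ⇒  p = 1/(1 + 0.2195) = 0.8200
Jl-143: 82.0%, Jl-145: 18.0%.

82.0%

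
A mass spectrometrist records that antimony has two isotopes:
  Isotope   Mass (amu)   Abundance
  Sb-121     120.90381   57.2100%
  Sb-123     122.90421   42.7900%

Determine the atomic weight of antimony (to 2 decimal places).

121.76 amu

Weight each isotope mass by its fractional abundance: 0.572100 × 120.90381 + 0.427900 × 122.90421
= 69.169070 + 52.590711 = 121.759781 amu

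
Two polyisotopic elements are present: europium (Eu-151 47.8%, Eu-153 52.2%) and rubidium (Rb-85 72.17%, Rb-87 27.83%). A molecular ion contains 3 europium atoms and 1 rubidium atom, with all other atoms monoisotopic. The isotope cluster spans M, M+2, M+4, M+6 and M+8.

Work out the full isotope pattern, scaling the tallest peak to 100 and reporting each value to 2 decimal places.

Europium pattern (n=3): 0.10921535 : 0.35780594 : 0.39074206 : 0.14223665
Rubidium pattern (n=1): 0.7217 : 0.2783
Convolve the two distributions (both contribute in 2-u steps):
  M: 0.10921535×0.7217 = 0.078821
  M+2: 0.10921535×0.2783 + 0.35780594×0.7217 = 0.288623
  M+4: 0.35780594×0.2783 + 0.39074206×0.7217 = 0.381576
  M+6: 0.39074206×0.2783 + 0.14223665×0.7217 = 0.211396
  M+8: 0.14223665×0.2783 = 0.039584
Scale to base peak (0.381576) = 100: 20.66 : 75.64 : 100.00 : 55.40 : 10.37

20.66 : 75.64 : 100.00 : 55.40 : 10.37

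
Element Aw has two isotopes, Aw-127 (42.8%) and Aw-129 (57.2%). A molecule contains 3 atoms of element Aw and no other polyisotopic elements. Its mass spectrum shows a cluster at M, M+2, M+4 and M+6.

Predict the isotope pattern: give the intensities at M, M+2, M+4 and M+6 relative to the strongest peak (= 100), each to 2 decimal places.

Expanding (0.428 + 0.572)^3:
P(M) = 0.428^3 = 0.078403
P(M+2) = 3 × 0.428^2 × 0.572^1 = 0.314344
P(M+4) = 3 × 0.428^1 × 0.572^2 = 0.420104
P(M+6) = 0.572^3 = 0.187149
The M+4 peak is largest (0.420104); scaling to 100 gives 18.66 : 74.83 : 100.00 : 44.55.

18.66 : 74.83 : 100.00 : 44.55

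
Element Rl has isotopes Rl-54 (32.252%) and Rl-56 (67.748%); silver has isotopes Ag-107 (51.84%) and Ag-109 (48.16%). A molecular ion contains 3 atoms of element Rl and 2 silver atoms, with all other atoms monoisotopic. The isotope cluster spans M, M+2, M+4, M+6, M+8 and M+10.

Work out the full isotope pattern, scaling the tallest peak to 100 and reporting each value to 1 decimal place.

Element Rl pattern (n=3): 0.03354826 : 0.21141268 : 0.44408987 : 0.31094919
Silver pattern (n=2): 0.26873856 : 0.49932288 : 0.23193856
Convolve the two distributions (both contribute in 2-u steps):
  M: 0.03354826×0.26873856 = 0.009016
  M+2: 0.03354826×0.49932288 + 0.21141268×0.26873856 = 0.073566
  M+4: 0.03354826×0.23193856 + 0.21141268×0.49932288 + 0.44408987×0.26873856 = 0.232688
  M+6: 0.21141268×0.23193856 + 0.44408987×0.49932288 + 0.31094919×0.26873856 = 0.354343
  M+8: 0.44408987×0.23193856 + 0.31094919×0.49932288 = 0.258266
  M+10: 0.31094919×0.23193856 = 0.072121
Scale to base peak (0.354343) = 100: 2.5 : 20.8 : 65.7 : 100.0 : 72.9 : 20.4

2.5 : 20.8 : 65.7 : 100.0 : 72.9 : 20.4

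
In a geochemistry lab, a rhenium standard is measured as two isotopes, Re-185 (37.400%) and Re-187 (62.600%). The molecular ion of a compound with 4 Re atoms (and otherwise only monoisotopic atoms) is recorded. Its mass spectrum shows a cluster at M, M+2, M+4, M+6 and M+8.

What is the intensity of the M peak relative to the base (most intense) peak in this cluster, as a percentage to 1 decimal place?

(0.37400 + 0.62600)^4 gives M 0.0196, M+2 0.1310, M+4 0.3289, M+6 0.3670, M+8 0.1536; the largest is M+6.
P(M+6) = C(4,3) × 0.37400^1 × 0.62600^3 = 4 × 0.3740 × 0.24531438 = 0.366990 (base)
P(M) = C(4,0) × 0.37400^4 × 0.62600^0 = 1 × 0.0195653 × 1.0000 = 0.019565
Relative intensity = 0.019565 / 0.366990 × 100 = 5.3

5.3%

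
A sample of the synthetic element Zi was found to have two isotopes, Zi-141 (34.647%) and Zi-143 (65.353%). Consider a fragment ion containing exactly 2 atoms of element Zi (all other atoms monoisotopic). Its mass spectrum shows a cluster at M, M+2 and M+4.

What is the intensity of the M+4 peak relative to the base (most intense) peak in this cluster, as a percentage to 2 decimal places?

94.31%

Term probabilities: M 0.1200, M+2 0.4529, M+4 0.4271. Base peak = M+2.
P(M+2) = C(2,1) × 0.34647^1 × 0.65353^1 = 2 × 0.34647 × 0.65353 = 0.452857 (base)
P(M+4) = C(2,2) × 0.34647^0 × 0.65353^2 = 1 × 1.0000 × 0.42710146 = 0.427101
Relative intensity = 0.427101 / 0.452857 × 100 = 94.31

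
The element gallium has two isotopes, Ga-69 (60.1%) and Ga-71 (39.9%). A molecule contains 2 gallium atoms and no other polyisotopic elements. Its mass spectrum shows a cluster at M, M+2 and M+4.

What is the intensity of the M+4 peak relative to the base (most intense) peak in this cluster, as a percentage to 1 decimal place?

(0.601 + 0.399)^2 gives M 0.3612, M+2 0.4796, M+4 0.1592; the largest is M+2.
P(M+2) = C(2,1) × 0.601^1 × 0.399^1 = 2 × 0.6010 × 0.3990 = 0.479598 (base)
P(M+4) = C(2,2) × 0.601^0 × 0.399^2 = 1 × 1.0000 × 0.159201 = 0.159201
Relative intensity = 0.159201 / 0.479598 × 100 = 33.2

33.2%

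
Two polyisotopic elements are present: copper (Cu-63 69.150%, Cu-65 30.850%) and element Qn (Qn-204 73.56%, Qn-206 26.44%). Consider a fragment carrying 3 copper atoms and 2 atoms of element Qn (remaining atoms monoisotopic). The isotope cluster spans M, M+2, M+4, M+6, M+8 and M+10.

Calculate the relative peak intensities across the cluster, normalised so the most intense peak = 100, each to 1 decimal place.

Copper pattern (n=3): 0.33065611 : 0.44254842 : 0.19743483 : 0.02936064
Element Qn pattern (n=2): 0.54110736 : 0.38898528 : 0.06990736
Convolve the two distributions (both contribute in 2-u steps):
  M: 0.33065611×0.54110736 = 0.178920
  M+2: 0.33065611×0.38898528 + 0.44254842×0.54110736 = 0.368087
  M+4: 0.33065611×0.06990736 + 0.44254842×0.38898528 + 0.19743483×0.54110736 = 0.302094
  M+6: 0.44254842×0.06990736 + 0.19743483×0.38898528 + 0.02936064×0.54110736 = 0.123624
  M+8: 0.19743483×0.06990736 + 0.02936064×0.38898528 = 0.025223
  M+10: 0.02936064×0.06990736 = 0.002053
Scale to base peak (0.368087) = 100: 48.6 : 100.0 : 82.1 : 33.6 : 6.9 : 0.6

48.6 : 100.0 : 82.1 : 33.6 : 6.9 : 0.6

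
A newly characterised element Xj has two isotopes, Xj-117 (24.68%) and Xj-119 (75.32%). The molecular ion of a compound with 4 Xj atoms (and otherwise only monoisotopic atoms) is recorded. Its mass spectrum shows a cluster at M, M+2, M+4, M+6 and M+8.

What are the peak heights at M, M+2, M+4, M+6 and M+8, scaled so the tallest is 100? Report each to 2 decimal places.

Expanding (0.2468 + 0.7532)^4:
P(M) = 0.2468^4 = 0.003710
P(M+2) = 4 × 0.2468^3 × 0.7532^1 = 0.045290
P(M+4) = 6 × 0.2468^2 × 0.7532^2 = 0.207330
P(M+6) = 4 × 0.2468^1 × 0.7532^3 = 0.421829
P(M+8) = 0.7532^4 = 0.321841
The M+6 peak is largest (0.421829); scaling to 100 gives 0.88 : 10.74 : 49.15 : 100.00 : 76.30.

0.88 : 10.74 : 49.15 : 100.00 : 76.30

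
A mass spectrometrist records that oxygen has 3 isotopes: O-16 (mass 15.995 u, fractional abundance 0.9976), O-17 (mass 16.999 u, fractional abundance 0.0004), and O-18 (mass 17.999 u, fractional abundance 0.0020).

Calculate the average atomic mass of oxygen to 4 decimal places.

Ar = Σ fᵢ·mᵢ = 0.9976 × 15.995 + 0.0004 × 16.999 + 0.0020 × 17.999
= 15.95661 + 0.00680 + 0.03600 = 15.99941 u

15.9994 u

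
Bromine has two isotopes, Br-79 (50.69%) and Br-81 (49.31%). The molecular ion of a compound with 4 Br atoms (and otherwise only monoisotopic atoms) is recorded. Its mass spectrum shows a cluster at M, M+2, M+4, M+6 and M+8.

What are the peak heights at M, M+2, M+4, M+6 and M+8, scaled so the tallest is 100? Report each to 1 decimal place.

17.6 : 68.5 : 100.0 : 64.9 : 15.8

Expanding (0.5069 + 0.4931)^4:
P(M) = 0.5069^4 = 0.066022
P(M+2) = 4 × 0.5069^3 × 0.4931^1 = 0.256899
P(M+4) = 6 × 0.5069^2 × 0.4931^2 = 0.374857
P(M+6) = 4 × 0.5069^1 × 0.4931^3 = 0.243101
P(M+8) = 0.4931^4 = 0.059121
The M+4 peak is largest (0.374857); scaling to 100 gives 17.6 : 68.5 : 100.0 : 64.9 : 15.8.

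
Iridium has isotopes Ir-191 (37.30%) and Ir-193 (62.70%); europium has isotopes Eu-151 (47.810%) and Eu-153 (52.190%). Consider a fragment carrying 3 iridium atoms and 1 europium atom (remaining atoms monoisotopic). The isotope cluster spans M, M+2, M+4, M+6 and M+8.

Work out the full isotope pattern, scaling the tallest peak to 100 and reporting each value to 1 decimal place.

Iridium pattern (n=3): 0.05189512 : 0.26170165 : 0.43991135 : 0.24649188
Europium pattern (n=1): 0.4781 : 0.5219
Convolve the two distributions (both contribute in 2-u steps):
  M: 0.05189512×0.4781 = 0.024811
  M+2: 0.05189512×0.5219 + 0.26170165×0.4781 = 0.152204
  M+4: 0.26170165×0.5219 + 0.43991135×0.4781 = 0.346904
  M+6: 0.43991135×0.5219 + 0.24649188×0.4781 = 0.347438
  M+8: 0.24649188×0.5219 = 0.128644
Scale to base peak (0.347438) = 100: 7.1 : 43.8 : 99.8 : 100.0 : 37.0

7.1 : 43.8 : 99.8 : 100.0 : 37.0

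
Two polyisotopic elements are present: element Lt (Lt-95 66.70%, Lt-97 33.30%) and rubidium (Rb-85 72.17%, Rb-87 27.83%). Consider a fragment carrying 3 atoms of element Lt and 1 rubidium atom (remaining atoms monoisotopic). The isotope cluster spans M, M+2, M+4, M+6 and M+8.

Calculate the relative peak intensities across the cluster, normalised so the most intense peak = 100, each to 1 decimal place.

Element Lt pattern (n=3): 0.29674096 : 0.44444411 : 0.22188889 : 0.03692604
Rubidium pattern (n=1): 0.7217 : 0.2783
Convolve the two distributions (both contribute in 2-u steps):
  M: 0.29674096×0.7217 = 0.214158
  M+2: 0.29674096×0.2783 + 0.44444411×0.7217 = 0.403338
  M+4: 0.44444411×0.2783 + 0.22188889×0.7217 = 0.283826
  M+6: 0.22188889×0.2783 + 0.03692604×0.7217 = 0.088401
  M+8: 0.03692604×0.2783 = 0.010277
Scale to base peak (0.403338) = 100: 53.1 : 100.0 : 70.4 : 21.9 : 2.5

53.1 : 100.0 : 70.4 : 21.9 : 2.5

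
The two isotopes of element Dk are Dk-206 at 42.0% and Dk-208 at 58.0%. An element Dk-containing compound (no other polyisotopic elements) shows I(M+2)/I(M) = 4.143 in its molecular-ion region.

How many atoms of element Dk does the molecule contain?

3

With n Dk atoms, P(M+2)/P(M) = C(n,1)·p^(n−1)q / p^n = n·q/p = n · 0.580/0.420.
n = 4.143 × 0.420/0.580 = 3.00 ≈ 3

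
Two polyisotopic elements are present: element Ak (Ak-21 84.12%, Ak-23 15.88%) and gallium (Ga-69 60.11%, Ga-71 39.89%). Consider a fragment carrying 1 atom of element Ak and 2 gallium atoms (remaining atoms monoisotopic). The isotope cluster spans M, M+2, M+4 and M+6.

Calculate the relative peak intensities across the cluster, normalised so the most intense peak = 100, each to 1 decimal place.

Element Ak pattern (n=1): 0.8412 : 0.1588
Gallium pattern (n=2): 0.36132121 : 0.47955758 : 0.15912121
Convolve the two distributions (both contribute in 2-u steps):
  M: 0.8412×0.36132121 = 0.303943
  M+2: 0.8412×0.47955758 + 0.1588×0.36132121 = 0.460782
  M+4: 0.8412×0.15912121 + 0.1588×0.47955758 = 0.210007
  M+6: 0.1588×0.15912121 = 0.025268
Scale to base peak (0.460782) = 100: 66.0 : 100.0 : 45.6 : 5.5

66.0 : 100.0 : 45.6 : 5.5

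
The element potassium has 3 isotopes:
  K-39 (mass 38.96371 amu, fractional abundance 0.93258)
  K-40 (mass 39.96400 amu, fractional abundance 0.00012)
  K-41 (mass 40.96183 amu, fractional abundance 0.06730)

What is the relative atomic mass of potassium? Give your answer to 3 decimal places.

Ar = Σ fᵢ·mᵢ = 0.93258 × 38.96371 + 0.00012 × 39.96400 + 0.06730 × 40.96183
= 36.336777 + 0.004796 + 2.756731 = 39.098304 amu

39.098 amu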